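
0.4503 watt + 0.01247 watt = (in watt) 0.4628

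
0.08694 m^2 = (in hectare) 8.694e-06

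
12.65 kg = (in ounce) 446.2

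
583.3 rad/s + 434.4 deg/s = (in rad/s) 590.9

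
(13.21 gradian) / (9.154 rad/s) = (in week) 3.748e-08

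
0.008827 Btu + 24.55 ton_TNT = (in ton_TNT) 24.55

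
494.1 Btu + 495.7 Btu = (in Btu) 989.8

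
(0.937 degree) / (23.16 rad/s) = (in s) 0.0007061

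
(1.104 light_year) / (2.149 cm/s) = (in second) 4.86e+17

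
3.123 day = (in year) 0.008556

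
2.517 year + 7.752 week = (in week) 139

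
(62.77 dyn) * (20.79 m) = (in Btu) 1.237e-05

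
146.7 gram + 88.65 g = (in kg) 0.2354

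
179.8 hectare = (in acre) 444.3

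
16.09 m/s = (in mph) 35.99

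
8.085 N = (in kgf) 0.8244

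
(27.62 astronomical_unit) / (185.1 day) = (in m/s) 2.584e+05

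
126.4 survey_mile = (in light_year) 2.15e-11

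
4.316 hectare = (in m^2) 4.316e+04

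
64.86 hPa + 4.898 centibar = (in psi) 1.651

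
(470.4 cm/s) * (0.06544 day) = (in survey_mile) 16.53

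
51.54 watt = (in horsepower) 0.06912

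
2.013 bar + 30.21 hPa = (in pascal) 2.043e+05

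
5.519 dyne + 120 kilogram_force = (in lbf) 264.6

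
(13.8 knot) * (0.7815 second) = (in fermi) 5.548e+15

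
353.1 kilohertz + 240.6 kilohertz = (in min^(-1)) 3.562e+07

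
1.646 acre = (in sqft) 7.17e+04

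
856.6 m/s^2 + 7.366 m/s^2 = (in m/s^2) 864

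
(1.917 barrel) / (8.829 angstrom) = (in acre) 8.53e+04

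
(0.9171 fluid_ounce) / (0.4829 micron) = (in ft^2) 604.6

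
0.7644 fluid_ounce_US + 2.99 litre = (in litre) 3.013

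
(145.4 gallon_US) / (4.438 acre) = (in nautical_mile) 1.655e-08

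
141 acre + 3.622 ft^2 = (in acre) 141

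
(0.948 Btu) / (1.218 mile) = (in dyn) 5.103e+04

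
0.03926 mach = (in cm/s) 1337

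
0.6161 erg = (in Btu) 5.84e-11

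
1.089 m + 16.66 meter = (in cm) 1775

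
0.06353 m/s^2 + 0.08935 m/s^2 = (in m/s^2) 0.1529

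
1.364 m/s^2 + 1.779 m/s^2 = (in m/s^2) 3.143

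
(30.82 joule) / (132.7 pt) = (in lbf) 148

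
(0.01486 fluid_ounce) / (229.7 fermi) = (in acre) 472.8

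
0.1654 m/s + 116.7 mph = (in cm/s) 5233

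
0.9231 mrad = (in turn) 0.0001469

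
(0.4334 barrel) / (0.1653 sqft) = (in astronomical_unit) 2.999e-11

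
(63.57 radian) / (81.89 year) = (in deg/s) 1.41e-06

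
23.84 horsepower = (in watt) 1.778e+04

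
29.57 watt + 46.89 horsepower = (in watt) 3.5e+04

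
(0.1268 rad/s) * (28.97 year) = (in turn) 1.844e+07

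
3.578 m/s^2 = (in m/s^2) 3.578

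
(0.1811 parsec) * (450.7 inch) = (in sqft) 6.886e+17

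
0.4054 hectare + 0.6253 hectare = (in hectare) 1.031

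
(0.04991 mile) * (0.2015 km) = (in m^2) 1.618e+04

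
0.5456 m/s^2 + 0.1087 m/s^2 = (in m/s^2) 0.6543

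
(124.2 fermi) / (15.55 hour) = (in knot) 4.313e-18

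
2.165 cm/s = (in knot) 0.04208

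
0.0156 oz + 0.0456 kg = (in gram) 46.04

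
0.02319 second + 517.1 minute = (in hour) 8.618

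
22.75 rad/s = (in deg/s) 1303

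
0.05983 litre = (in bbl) 0.0003763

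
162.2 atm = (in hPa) 1.643e+05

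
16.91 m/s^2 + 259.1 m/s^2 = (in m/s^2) 276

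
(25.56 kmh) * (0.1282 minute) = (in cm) 5461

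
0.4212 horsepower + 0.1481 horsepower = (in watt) 424.5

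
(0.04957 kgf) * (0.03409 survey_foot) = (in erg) 5.051e+04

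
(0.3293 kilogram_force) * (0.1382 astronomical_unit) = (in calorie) 1.596e+10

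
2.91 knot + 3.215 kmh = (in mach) 0.007019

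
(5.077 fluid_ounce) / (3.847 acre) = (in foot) 3.164e-08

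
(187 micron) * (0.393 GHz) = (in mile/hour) 1.644e+05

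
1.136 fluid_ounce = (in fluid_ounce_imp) 1.182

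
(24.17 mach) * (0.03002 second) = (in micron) 2.471e+08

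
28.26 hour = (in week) 0.1682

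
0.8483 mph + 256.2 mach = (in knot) 1.696e+05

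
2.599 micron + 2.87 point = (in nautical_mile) 5.481e-07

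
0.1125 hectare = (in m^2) 1125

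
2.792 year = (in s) 8.805e+07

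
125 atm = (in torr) 9.5e+04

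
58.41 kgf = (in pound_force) 128.8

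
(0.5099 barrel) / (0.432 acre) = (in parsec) 1.503e-21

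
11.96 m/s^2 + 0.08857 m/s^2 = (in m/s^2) 12.05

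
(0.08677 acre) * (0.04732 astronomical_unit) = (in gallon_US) 6.567e+14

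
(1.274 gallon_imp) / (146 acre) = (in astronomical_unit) 6.553e-20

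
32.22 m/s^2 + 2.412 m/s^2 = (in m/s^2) 34.63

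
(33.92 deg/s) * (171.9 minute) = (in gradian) 3.887e+05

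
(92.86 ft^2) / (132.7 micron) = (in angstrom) 6.501e+14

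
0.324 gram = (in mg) 324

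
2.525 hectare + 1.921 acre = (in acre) 8.16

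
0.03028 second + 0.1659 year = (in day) 60.55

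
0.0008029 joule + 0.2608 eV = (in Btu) 7.61e-07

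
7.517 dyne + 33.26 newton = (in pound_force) 7.477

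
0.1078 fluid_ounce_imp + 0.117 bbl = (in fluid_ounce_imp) 654.8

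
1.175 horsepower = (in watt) 876.2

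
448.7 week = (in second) 2.714e+08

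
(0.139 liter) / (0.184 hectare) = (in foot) 2.478e-07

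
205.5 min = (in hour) 3.425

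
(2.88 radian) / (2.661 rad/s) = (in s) 1.082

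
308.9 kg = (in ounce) 1.09e+04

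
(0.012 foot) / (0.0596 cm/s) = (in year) 1.946e-07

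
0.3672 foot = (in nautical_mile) 6.043e-05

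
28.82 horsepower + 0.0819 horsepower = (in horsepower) 28.9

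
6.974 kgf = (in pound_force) 15.38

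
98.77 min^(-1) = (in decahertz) 0.1646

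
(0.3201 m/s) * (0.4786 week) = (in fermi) 9.266e+19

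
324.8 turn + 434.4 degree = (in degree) 1.174e+05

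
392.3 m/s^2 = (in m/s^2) 392.3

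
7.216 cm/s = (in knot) 0.1403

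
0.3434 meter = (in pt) 973.4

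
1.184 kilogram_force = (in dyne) 1.161e+06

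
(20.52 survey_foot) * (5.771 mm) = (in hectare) 3.609e-06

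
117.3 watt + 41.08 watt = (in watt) 158.4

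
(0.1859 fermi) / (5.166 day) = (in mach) 1.223e-24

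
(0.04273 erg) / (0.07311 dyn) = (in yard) 0.006392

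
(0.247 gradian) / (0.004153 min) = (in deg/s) 0.8921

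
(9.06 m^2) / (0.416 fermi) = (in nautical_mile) 1.176e+13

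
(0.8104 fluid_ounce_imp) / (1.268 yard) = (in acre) 4.907e-09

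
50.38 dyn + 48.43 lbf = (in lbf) 48.43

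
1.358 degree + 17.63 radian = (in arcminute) 6.069e+04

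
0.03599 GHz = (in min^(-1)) 2.159e+09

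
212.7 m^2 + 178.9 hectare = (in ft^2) 1.926e+07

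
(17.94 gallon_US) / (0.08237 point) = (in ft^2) 2.516e+04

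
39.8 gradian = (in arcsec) 1.29e+05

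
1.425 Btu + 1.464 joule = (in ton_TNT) 3.597e-07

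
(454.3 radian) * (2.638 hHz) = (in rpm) 1.144e+06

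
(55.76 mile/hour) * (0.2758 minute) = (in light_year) 4.36e-14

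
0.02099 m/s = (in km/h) 0.07556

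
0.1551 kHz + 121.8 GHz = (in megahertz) 1.218e+05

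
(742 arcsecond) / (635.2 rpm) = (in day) 6.259e-10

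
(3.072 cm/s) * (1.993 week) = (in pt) 1.05e+08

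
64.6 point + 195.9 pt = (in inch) 3.618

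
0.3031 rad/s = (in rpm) 2.894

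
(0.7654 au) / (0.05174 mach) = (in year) 206.1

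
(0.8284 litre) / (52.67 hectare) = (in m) 1.573e-09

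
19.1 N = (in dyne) 1.91e+06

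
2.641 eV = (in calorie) 1.011e-19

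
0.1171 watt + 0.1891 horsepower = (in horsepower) 0.1893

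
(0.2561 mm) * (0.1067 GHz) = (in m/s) 2.733e+04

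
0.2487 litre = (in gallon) 0.0657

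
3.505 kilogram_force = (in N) 34.37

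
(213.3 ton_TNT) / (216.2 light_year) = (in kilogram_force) 4.449e-08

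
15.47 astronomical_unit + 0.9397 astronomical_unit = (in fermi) 2.455e+27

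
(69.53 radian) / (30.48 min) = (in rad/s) 0.03802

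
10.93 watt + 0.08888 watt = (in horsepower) 0.01478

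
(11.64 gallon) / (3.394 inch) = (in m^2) 0.5111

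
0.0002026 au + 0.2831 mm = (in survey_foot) 9.944e+07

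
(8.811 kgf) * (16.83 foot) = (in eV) 2.767e+21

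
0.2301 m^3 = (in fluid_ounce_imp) 8098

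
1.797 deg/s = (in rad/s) 0.03136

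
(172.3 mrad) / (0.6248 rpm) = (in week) 4.354e-06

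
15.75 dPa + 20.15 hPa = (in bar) 0.02017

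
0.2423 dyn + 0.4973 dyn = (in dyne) 0.7396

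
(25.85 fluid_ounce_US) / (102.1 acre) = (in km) 1.85e-12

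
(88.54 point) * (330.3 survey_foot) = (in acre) 0.000777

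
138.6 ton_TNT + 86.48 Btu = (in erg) 5.799e+18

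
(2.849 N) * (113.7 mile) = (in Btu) 494.1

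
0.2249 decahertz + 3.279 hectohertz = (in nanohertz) 3.301e+11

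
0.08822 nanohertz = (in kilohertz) 8.822e-14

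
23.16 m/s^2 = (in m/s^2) 23.16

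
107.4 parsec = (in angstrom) 3.314e+28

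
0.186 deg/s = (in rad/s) 0.003246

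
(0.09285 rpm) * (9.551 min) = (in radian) 5.572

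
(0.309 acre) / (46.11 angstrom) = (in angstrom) 2.712e+21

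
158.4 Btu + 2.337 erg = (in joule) 1.671e+05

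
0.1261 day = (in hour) 3.026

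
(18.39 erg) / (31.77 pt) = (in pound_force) 3.689e-05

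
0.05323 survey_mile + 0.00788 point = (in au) 5.726e-10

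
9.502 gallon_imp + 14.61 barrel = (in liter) 2366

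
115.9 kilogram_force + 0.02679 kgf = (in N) 1137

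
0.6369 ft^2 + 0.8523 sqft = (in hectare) 1.384e-05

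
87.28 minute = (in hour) 1.455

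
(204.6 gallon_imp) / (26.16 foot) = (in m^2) 0.1167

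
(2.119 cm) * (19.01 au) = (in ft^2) 6.486e+11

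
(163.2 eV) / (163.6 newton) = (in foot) 5.244e-19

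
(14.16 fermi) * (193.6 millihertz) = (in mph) 6.132e-15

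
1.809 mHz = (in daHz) 0.0001809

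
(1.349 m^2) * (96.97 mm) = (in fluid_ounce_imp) 4604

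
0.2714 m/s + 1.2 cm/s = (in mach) 0.0008323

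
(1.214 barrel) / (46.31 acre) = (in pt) 0.002919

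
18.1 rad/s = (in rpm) 172.8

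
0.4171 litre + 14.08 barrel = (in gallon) 591.5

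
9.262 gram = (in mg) 9262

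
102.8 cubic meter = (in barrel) 646.6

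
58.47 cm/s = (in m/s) 0.5847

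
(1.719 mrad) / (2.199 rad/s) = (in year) 2.479e-11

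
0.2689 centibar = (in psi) 0.039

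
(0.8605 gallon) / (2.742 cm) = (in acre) 2.935e-05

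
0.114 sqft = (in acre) 2.617e-06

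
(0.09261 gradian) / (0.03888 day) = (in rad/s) 4.33e-07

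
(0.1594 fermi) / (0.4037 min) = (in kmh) 2.369e-17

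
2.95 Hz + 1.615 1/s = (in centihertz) 456.5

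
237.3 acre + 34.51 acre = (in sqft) 1.184e+07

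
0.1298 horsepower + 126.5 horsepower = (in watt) 9.443e+04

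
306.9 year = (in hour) 2.688e+06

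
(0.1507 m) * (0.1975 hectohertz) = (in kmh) 10.71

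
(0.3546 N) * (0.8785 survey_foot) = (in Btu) 9e-05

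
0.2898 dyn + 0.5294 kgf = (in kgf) 0.5294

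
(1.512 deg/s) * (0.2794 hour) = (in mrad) 2.654e+04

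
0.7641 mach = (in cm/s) 2.602e+04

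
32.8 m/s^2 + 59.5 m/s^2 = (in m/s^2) 92.3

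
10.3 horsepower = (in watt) 7681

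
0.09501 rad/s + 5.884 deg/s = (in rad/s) 0.1977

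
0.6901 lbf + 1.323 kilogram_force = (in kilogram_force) 1.636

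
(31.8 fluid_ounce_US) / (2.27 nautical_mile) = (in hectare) 2.237e-11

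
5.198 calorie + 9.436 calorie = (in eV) 3.822e+20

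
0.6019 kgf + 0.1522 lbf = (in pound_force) 1.479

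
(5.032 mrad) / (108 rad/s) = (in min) 7.765e-07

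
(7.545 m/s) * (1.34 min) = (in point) 1.72e+06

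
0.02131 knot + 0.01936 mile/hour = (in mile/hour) 0.04388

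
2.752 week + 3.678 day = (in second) 1.982e+06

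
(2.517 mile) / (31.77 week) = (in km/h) 0.0007589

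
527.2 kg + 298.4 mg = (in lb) 1162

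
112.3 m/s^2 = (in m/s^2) 112.3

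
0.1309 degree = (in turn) 0.0003636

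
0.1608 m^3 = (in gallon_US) 42.48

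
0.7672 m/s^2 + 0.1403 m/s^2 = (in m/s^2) 0.9075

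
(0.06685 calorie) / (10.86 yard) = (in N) 0.02817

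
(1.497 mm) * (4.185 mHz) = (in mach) 1.84e-08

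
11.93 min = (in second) 715.8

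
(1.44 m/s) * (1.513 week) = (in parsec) 4.27e-11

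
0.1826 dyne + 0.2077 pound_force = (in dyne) 9.239e+04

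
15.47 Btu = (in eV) 1.019e+23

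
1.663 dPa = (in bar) 1.663e-06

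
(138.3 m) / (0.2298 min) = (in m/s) 10.03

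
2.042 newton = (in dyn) 2.042e+05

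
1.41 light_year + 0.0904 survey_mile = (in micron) 1.334e+22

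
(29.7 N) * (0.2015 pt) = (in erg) 2.111e+04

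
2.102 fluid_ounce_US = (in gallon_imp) 0.01367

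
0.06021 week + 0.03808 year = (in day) 14.32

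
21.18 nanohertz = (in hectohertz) 2.118e-10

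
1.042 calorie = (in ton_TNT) 1.042e-09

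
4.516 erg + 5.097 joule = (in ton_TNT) 1.218e-09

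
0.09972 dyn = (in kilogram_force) 1.017e-07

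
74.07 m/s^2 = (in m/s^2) 74.07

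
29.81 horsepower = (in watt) 2.223e+04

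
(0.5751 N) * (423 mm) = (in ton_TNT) 5.814e-11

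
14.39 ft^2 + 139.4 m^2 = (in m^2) 140.7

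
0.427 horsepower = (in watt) 318.4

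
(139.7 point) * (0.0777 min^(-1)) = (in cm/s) 0.006382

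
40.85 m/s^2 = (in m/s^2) 40.85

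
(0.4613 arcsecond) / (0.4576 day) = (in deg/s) 3.241e-09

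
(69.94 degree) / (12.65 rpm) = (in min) 0.01536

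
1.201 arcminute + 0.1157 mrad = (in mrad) 0.4651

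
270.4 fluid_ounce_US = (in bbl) 0.0503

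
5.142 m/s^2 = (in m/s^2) 5.142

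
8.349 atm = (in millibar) 8460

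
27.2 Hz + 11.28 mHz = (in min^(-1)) 1633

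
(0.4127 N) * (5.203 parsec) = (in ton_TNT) 1.584e+07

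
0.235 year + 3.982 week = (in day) 113.6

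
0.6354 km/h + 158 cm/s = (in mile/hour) 3.929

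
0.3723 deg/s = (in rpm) 0.06205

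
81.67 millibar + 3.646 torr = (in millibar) 86.53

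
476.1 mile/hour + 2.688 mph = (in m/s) 214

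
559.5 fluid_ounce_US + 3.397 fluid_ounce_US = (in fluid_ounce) 562.9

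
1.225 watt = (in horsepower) 0.001643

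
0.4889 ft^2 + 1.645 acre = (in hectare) 0.6657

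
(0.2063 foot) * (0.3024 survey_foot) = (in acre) 1.432e-06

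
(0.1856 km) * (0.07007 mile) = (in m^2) 2.093e+04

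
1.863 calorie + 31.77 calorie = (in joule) 140.7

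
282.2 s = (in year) 8.949e-06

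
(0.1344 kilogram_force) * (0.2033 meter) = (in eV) 1.672e+18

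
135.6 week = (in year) 2.601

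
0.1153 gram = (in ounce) 0.004067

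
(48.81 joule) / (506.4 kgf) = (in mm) 9.829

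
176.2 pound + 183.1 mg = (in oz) 2819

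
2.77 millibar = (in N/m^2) 277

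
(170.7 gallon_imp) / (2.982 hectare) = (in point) 0.07377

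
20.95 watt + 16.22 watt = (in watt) 37.17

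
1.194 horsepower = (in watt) 890.4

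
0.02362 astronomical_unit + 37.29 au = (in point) 1.582e+16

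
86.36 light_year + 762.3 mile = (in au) 5.461e+06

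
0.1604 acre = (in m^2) 649.1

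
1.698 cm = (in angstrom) 1.698e+08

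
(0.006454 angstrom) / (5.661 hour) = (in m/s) 3.167e-17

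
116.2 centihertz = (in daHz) 0.1162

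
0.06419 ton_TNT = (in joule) 2.686e+08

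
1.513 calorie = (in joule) 6.33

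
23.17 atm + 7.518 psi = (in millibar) 2.4e+04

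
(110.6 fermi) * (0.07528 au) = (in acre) 3.078e-07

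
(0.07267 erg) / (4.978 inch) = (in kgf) 5.861e-09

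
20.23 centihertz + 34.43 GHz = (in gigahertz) 34.43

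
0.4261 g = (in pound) 0.0009394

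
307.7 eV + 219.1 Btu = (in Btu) 219.1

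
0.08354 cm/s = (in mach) 2.453e-06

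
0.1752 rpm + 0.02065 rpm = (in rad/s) 0.02051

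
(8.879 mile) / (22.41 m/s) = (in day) 0.00738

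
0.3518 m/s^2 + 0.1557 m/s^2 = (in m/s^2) 0.5075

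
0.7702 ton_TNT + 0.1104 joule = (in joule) 3.223e+09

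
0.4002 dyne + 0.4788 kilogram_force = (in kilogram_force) 0.4788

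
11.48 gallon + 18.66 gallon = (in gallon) 30.14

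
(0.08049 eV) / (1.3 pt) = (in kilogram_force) 2.867e-18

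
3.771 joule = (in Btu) 0.003574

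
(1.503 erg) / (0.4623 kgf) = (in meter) 3.315e-08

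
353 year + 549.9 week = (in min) 1.911e+08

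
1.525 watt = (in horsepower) 0.002045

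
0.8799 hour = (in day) 0.03666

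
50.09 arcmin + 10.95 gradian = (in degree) 10.69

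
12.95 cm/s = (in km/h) 0.4662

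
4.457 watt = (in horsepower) 0.005977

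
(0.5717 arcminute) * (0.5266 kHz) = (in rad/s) 0.08757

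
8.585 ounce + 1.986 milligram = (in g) 243.4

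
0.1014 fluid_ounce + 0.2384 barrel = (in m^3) 0.03791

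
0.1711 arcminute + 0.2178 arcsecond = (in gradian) 0.003236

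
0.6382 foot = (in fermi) 1.945e+14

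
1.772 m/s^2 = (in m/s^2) 1.772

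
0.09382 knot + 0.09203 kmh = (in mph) 0.1652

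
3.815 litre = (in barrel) 0.024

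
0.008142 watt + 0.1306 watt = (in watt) 0.1387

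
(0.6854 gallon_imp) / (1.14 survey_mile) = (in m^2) 1.698e-06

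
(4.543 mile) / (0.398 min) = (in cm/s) 3.062e+04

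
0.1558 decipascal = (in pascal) 0.01558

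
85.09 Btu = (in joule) 8.977e+04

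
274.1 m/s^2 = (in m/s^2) 274.1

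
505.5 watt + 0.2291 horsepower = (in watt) 676.3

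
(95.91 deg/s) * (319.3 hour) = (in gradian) 1.225e+08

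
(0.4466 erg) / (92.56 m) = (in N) 4.825e-10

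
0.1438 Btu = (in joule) 151.7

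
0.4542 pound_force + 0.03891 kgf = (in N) 2.402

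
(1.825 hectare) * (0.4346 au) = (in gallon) 3.134e+17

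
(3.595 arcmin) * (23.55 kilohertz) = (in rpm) 235.2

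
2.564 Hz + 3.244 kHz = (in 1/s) 3247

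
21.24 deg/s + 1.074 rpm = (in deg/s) 27.68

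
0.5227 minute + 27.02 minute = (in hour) 0.459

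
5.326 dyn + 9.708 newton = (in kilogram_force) 0.9899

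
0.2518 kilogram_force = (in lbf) 0.5551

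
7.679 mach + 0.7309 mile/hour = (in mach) 7.68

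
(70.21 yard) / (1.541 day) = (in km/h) 0.001736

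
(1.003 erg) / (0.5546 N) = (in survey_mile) 1.124e-10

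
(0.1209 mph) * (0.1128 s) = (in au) 4.075e-14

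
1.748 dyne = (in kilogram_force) 1.782e-06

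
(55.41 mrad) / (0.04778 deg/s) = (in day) 0.000769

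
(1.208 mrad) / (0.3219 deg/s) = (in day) 2.489e-06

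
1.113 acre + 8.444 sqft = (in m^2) 4505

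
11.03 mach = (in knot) 7301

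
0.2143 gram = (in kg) 0.0002143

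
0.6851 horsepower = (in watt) 510.9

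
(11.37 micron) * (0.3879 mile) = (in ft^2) 0.0764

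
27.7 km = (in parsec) 8.977e-13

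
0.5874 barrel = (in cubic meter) 0.09339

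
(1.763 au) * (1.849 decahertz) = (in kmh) 1.756e+13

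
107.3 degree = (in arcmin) 6438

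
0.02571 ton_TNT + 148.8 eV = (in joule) 1.076e+08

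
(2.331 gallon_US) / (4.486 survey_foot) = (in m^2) 0.006453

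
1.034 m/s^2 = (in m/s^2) 1.034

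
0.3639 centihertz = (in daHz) 0.0003639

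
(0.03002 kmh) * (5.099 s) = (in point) 120.5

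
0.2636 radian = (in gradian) 16.78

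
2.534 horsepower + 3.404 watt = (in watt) 1893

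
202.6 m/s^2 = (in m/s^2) 202.6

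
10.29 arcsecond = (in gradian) 0.003176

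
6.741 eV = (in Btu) 1.024e-21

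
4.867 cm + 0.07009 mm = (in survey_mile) 3.029e-05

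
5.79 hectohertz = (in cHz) 5.79e+04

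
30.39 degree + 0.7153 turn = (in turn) 0.7997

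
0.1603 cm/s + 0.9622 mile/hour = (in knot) 0.8392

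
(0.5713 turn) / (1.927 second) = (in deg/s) 106.7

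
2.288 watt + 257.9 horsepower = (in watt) 1.923e+05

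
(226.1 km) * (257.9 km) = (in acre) 1.441e+07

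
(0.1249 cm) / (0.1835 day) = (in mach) 2.314e-10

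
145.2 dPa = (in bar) 0.0001452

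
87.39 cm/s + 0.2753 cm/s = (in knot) 1.704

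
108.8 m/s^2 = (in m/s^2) 108.8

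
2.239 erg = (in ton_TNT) 5.351e-17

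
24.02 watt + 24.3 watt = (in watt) 48.32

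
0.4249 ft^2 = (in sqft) 0.4249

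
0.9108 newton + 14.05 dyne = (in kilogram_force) 0.09289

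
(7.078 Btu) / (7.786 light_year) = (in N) 1.014e-13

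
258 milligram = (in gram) 0.258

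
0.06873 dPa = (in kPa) 6.873e-06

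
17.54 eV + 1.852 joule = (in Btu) 0.001755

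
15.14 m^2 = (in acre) 0.003741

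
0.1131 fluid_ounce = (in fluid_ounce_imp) 0.1177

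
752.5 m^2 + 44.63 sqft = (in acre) 0.187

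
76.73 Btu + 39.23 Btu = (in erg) 1.223e+12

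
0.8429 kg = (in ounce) 29.73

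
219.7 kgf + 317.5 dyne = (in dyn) 2.155e+08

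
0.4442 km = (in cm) 4.442e+04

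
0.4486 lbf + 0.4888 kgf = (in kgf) 0.6923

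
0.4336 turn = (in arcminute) 9366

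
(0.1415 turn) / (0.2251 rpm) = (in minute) 0.6286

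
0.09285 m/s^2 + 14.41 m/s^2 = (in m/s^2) 14.5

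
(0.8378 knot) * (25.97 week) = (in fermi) 6.77e+21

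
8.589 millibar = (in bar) 0.008589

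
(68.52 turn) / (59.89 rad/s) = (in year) 2.279e-07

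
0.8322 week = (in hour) 139.8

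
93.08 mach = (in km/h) 1.141e+05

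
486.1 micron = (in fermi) 4.861e+11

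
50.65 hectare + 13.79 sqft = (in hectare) 50.65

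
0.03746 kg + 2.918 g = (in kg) 0.04038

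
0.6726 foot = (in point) 581.1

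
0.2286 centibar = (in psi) 0.03316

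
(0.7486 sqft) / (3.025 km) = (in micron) 22.99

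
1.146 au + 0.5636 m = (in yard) 1.875e+11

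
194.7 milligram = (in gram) 0.1947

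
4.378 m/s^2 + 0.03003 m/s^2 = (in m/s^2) 4.408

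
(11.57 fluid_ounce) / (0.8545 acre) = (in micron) 0.09895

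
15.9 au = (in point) 6.743e+15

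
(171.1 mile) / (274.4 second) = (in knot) 1951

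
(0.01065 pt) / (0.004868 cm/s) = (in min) 0.001286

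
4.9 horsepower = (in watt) 3654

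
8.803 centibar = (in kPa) 8.803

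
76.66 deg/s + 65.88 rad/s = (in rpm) 641.9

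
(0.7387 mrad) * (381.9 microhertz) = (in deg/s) 1.616e-05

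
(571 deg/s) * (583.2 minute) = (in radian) 3.487e+05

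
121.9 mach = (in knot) 8.068e+04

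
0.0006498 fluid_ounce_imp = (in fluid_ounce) 0.0006243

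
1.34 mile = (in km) 2.157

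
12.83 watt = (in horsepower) 0.01721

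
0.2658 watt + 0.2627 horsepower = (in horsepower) 0.2631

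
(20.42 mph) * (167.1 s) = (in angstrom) 1.525e+13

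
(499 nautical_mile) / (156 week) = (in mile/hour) 0.02191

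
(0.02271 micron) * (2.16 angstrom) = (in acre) 1.212e-21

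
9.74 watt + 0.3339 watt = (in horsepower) 0.01351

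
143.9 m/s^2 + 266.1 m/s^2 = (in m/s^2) 410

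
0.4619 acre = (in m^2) 1869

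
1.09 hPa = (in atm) 0.001076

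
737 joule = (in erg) 7.37e+09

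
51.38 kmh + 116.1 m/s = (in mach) 0.3829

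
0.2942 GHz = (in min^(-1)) 1.765e+10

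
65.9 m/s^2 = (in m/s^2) 65.9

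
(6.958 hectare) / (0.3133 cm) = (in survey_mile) 1.38e+04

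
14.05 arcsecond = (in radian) 6.812e-05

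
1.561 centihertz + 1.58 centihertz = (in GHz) 3.141e-11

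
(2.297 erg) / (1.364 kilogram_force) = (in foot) 5.634e-08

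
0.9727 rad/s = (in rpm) 9.289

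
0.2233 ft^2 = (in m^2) 0.02075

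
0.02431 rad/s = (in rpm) 0.2321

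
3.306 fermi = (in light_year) 3.494e-31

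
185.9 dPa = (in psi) 0.002696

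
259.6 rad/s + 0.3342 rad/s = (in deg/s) 1.489e+04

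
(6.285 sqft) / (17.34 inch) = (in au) 8.862e-12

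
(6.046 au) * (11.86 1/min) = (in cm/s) 1.788e+13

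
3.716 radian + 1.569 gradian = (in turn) 0.5953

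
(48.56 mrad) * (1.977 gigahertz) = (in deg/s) 5.501e+09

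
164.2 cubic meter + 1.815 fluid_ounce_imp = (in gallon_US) 4.338e+04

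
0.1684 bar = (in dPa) 1.684e+05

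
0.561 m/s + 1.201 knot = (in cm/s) 117.9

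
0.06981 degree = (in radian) 0.001218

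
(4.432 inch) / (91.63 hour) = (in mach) 1.002e-09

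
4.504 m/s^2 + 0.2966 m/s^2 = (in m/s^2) 4.801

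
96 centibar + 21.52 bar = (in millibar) 2.248e+04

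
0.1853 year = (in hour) 1623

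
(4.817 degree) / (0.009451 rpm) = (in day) 0.0009832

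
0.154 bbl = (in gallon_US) 6.468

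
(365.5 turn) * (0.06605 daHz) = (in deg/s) 8.691e+04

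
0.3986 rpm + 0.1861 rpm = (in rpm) 0.5847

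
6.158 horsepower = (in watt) 4592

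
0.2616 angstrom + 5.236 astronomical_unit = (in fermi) 7.833e+26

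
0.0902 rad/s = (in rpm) 0.8613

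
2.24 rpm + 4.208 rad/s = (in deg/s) 254.5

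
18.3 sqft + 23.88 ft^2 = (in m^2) 3.919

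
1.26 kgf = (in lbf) 2.778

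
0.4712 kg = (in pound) 1.039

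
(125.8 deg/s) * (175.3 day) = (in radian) 3.325e+07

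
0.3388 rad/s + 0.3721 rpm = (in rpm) 3.607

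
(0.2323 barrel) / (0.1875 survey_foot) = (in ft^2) 6.956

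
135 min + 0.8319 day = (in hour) 22.22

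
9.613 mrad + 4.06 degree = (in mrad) 80.47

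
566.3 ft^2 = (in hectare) 0.005261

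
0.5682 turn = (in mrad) 3570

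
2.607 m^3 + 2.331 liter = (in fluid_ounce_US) 8.823e+04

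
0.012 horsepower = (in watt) 8.948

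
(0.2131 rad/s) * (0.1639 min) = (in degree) 120.1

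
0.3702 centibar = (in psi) 0.05369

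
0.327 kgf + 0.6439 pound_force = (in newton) 6.071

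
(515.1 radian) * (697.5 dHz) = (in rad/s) 3.593e+04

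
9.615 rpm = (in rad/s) 1.007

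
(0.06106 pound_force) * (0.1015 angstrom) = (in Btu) 2.613e-15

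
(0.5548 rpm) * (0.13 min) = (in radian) 0.4532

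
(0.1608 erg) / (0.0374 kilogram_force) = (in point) 0.0001243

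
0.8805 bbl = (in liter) 140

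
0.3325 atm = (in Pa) 3.369e+04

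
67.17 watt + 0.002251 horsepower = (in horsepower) 0.09233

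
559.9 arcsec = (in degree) 0.1555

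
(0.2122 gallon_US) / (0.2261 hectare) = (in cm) 3.553e-05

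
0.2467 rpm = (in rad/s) 0.02583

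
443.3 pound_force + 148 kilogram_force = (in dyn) 3.423e+08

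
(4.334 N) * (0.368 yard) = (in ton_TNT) 3.486e-10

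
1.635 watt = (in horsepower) 0.002193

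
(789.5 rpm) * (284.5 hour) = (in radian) 8.468e+07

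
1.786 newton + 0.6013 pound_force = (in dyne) 4.461e+05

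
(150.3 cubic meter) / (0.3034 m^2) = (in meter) 495.4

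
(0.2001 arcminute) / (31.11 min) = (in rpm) 2.978e-07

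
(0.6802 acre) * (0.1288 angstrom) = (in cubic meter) 3.545e-08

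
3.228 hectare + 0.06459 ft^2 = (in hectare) 3.228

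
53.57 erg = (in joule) 5.357e-06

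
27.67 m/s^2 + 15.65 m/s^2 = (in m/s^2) 43.32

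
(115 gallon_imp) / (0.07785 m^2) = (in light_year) 7.098e-16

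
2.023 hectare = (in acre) 4.999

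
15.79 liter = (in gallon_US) 4.171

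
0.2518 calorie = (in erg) 1.054e+07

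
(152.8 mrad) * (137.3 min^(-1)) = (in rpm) 3.339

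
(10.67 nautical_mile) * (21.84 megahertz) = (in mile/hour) 9.654e+11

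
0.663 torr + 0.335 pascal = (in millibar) 0.8873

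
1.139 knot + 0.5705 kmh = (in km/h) 2.68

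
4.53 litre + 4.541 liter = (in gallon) 2.396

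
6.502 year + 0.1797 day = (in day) 2373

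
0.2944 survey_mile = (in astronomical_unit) 3.167e-09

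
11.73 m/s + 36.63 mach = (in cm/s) 1.248e+06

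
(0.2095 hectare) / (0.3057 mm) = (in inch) 2.698e+08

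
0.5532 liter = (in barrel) 0.00348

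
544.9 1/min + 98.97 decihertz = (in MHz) 1.898e-05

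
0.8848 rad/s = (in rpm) 8.449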